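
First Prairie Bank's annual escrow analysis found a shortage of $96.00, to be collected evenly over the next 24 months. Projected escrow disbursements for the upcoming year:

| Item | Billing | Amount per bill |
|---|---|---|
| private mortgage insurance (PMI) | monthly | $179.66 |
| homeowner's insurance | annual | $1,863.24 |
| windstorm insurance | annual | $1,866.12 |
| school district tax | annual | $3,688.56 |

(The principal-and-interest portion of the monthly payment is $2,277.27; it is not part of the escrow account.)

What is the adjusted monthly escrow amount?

Private mortgage insurance (PMI): $179.66 × 12 = $2,155.92
Homeowner's insurance: $1,863.24
Windstorm insurance: $1,866.12
School district tax: $3,688.56
Total annual escrow = $9,573.84
Base monthly escrow = $9,573.84 ÷ 12 = $797.82
Shortage per month = $96.00 ÷ 24 = $4.00
Adjusted monthly = $797.82 + $4.00 = $801.82

$801.82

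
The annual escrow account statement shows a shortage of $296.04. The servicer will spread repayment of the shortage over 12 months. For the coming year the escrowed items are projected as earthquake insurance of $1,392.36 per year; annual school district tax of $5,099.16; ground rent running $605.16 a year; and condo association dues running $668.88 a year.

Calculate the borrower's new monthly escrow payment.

$671.80

Earthquake insurance = $1,392.36 annually
School district tax = $5,099.16 annually
Ground rent = $605.16 annually
Condo association dues = $668.88 annually
Total per year = $7,765.56
Monthly escrow = $7,765.56 ÷ 12 = $647.13
Monthly shortage recovery: $296.04 ÷ 12 = $24.67
New monthly escrow = $647.13 + $24.67 = $671.80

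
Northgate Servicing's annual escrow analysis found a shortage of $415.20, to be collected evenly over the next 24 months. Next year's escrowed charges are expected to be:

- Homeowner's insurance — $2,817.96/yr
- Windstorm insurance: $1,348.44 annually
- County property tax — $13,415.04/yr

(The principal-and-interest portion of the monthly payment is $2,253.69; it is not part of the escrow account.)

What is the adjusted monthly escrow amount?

$1,482.42

Homeowner's insurance — $2,817.96/yr
Windstorm insurance — $1,348.44/yr
County property tax — $13,415.04/yr
Total annual escrow = $2,817.96 + $1,348.44 + $13,415.04 = $17,581.44
Per month = $17,581.44 / 12 = $1,465.12
Shortage spread = $415.20 / 24 = $17.30/mo
Adjusted monthly = $1,465.12 + $17.30 = $1,482.42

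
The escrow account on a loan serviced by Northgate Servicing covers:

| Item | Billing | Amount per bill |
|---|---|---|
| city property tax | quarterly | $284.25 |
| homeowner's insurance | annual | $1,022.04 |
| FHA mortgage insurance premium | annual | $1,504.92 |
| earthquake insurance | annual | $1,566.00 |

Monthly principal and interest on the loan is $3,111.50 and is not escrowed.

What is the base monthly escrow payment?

$435.83

City property tax: $284.25 × 4 = $1,137.00/yr
Homeowner's insurance: $1,022.04/yr
FHA mortgage insurance premium: $1,504.92/yr
Earthquake insurance: $1,566.00/yr
Total annual escrow = $1,137.00 + $1,022.04 + $1,504.92 + $1,566.00 = $5,229.96
Monthly = $5,229.96 ÷ 12 = $435.83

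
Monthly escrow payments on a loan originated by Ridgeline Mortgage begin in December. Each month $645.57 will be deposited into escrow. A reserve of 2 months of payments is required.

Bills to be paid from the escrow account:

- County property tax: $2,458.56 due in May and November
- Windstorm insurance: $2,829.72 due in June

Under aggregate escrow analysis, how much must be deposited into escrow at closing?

Cushion = 2 × $645.57 = $1,291.14
Trial balance (start $0, +$645.57 each month, − disbursements):
  Dec: +$645.57 → $645.57
  Jan: +$645.57 → $1,291.14
  Feb: +$645.57 → $1,936.71
  Mar: +$645.57 → $2,582.28
  Apr: +$645.57 → $3,227.85
  May: +$645.57 − $2,458.56 → $1,414.86
  Jun: +$645.57 − $2,829.72 → -$769.29
  Jul: +$645.57 → -$123.72
  Aug: +$645.57 → $521.85
  Sep: +$645.57 → $1,167.42
  Oct: +$645.57 → $1,812.99
  Nov: +$645.57 − $2,458.56 → $0.00
Lowest trial balance = -$769.29 (Jun)
Initial deposit = cushion − low point = $1,291.14 − (-$769.29) = $2,060.43

$2,060.43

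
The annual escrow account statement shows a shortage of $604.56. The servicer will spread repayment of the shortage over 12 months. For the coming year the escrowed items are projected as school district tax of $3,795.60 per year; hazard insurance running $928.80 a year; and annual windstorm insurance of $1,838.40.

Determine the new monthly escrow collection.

School district tax — $3,795.60 annually
Hazard insurance — $928.80 annually
Windstorm insurance — $1,838.40 annually
Annual escrow total = $3,795.60 + $928.80 + $1,838.40 = $6,562.80
Monthly escrow = $6,562.80 ÷ 12 = $546.90
Shortage spread = $604.56 ÷ 12 = $50.38/mo
New monthly escrow = $546.90 + $50.38 = $597.28

$597.28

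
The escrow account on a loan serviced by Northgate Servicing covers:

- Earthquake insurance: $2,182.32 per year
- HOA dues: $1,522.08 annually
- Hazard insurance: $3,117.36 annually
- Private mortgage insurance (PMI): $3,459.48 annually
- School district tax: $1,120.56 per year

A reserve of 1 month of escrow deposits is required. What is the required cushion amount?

$950.15

Earthquake insurance — $2,182.32 per year
HOA dues — $1,522.08 per year
Hazard insurance — $3,117.36 per year
Private mortgage insurance (PMI) — $3,459.48 per year
School district tax — $1,120.56 per year
Combined annual = $11,401.80
Base monthly escrow = $11,401.80 / 12 = $950.15
Required cushion = 1 × $950.15 = $950.15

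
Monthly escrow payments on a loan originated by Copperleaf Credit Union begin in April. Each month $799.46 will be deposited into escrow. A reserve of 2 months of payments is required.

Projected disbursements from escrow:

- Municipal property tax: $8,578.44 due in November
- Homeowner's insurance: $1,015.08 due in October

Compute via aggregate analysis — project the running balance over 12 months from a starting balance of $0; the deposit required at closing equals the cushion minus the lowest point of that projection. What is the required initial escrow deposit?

Cushion = 2 × $799.46 = $1,598.92
Trial balance (start $0, +$799.46 each month, − disbursements):
  Apr: +$799.46 → $799.46
  May: +$799.46 → $1,598.92
  Jun: +$799.46 → $2,398.38
  Jul: +$799.46 → $3,197.84
  Aug: +$799.46 → $3,997.30
  Sep: +$799.46 → $4,796.76
  Oct: +$799.46 − $1,015.08 → $4,581.14
  Nov: +$799.46 − $8,578.44 → -$3,197.84
  Dec: +$799.46 → -$2,398.38
  Jan: +$799.46 → -$1,598.92
  Feb: +$799.46 → -$799.46
  Mar: +$799.46 → $0.00
Lowest trial balance = -$3,197.84 (Nov)
Initial deposit = cushion − low point = $1,598.92 − (-$3,197.84) = $4,796.76

$4,796.76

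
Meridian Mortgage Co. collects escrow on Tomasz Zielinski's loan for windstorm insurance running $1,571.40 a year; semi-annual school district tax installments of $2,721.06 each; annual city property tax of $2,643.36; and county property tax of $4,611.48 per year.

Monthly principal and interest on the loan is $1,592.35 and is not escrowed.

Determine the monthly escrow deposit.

Windstorm insurance = $1,571.40/yr
School district tax = $2,721.06 × 2 = $5,442.12/yr
City property tax = $2,643.36/yr
County property tax = $4,611.48/yr
Annual escrow total = $1,571.40 + $5,442.12 + $2,643.36 + $4,611.48 = $14,268.36
Monthly escrow = $14,268.36 ÷ 12 = $1,189.03

$1,189.03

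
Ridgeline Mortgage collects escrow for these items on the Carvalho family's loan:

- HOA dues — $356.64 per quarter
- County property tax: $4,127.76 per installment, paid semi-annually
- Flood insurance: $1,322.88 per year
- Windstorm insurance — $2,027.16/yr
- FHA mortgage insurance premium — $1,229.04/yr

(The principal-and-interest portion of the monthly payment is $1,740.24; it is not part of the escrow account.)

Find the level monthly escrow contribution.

$1,188.43

HOA dues: $356.64 × 4 = $1,426.56/yr
County property tax: $4,127.76 × 2 = $8,255.52/yr
Flood insurance: $1,322.88/yr
Windstorm insurance: $2,027.16/yr
FHA mortgage insurance premium: $1,229.04/yr
Total annual escrow = $1,426.56 + $8,255.52 + $1,322.88 + $2,027.16 + $1,229.04 = $14,261.16
Base monthly escrow = $14,261.16 / 12 = $1,188.43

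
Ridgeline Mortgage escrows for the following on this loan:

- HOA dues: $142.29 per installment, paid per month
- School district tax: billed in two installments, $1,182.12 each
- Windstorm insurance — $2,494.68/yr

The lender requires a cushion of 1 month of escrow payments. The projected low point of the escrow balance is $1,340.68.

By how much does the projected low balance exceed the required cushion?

$793.48

HOA dues = $142.29 × 12 = $1,707.48 annually
School district tax = $1,182.12 × 2 = $2,364.24 annually
Windstorm insurance = $2,494.68 annually
Total per year = $1,707.48 + $2,364.24 + $2,494.68 = $6,566.40
Monthly escrow = $6,566.40 / 12 = $547.20
Cushion = 1 × $547.20 = $547.20
Excess over cushion: $1,340.68 − $547.20 = $793.48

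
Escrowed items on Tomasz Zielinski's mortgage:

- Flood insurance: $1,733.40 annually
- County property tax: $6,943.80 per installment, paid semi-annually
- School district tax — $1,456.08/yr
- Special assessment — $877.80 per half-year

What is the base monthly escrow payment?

Flood insurance: $1,733.40 per year
County property tax: $6,943.80 × 2 = $13,887.60 per year
School district tax: $1,456.08 per year
Special assessment: $877.80 × 2 = $1,755.60 per year
Annual escrow total = $18,832.68
Base monthly escrow = $18,832.68 / 12 = $1,569.39

$1,569.39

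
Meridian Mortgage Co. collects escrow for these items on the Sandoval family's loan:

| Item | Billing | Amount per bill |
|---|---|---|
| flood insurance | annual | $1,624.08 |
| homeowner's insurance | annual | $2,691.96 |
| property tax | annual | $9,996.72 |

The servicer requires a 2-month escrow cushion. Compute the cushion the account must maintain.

$2,385.46

Flood insurance: $1,624.08 per year
Homeowner's insurance: $2,691.96 per year
Property tax: $9,996.72 per year
Annual escrow total = $1,624.08 + $2,691.96 + $9,996.72 = $14,312.76
Monthly = $14,312.76 ÷ 12 = $1,192.73
Reserve = 2 × $1,192.73 = $2,385.46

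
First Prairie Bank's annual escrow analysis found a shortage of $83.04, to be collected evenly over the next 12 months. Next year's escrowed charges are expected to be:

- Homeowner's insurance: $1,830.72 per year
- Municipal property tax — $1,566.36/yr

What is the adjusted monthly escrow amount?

Homeowner's insurance = $1,830.72 annually
Municipal property tax = $1,566.36 annually
Annual escrow total = $3,397.08
Monthly escrow = $3,397.08 ÷ 12 = $283.09
Shortage spread = $83.04 ÷ 12 = $6.92/mo
Adjusted monthly = $283.09 + $6.92 = $290.01

$290.01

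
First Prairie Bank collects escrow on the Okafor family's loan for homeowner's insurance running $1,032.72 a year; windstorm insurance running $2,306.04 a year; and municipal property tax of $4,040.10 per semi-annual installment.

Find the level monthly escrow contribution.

$951.58

Homeowner's insurance: $1,032.72
Windstorm insurance: $2,306.04
Municipal property tax: $4,040.10 × 2 = $8,080.20
Combined annual = $1,032.72 + $2,306.04 + $8,080.20 = $11,418.96
Monthly = $11,418.96 ÷ 12 = $951.58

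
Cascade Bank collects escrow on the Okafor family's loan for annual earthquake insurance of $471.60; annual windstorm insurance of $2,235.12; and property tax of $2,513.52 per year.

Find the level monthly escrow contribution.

Earthquake insurance = $471.60
Windstorm insurance = $2,235.12
Property tax = $2,513.52
Combined annual = $5,220.24
Per month = $5,220.24 / 12 = $435.02

$435.02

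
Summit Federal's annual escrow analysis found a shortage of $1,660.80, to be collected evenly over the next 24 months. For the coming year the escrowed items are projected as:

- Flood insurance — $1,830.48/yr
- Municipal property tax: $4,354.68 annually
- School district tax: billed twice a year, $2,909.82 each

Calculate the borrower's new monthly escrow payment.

$1,069.60

Flood insurance: $1,830.48 per year
Municipal property tax: $4,354.68 per year
School district tax: $2,909.82 × 2 = $5,819.64 per year
Annual escrow total = $1,830.48 + $4,354.68 + $5,819.64 = $12,004.80
Monthly escrow = $12,004.80 ÷ 12 = $1,000.40
Shortage spread = $1,660.80 ÷ 24 = $69.20/mo
New monthly escrow = $1,000.40 + $69.20 = $1,069.60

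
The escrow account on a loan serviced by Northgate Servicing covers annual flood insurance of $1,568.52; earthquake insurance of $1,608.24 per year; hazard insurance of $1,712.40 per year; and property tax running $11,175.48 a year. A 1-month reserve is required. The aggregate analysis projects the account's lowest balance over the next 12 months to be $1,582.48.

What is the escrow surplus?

Flood insurance = $1,568.52/yr
Earthquake insurance = $1,608.24/yr
Hazard insurance = $1,712.40/yr
Property tax = $11,175.48/yr
Total annual escrow = $1,568.52 + $1,608.24 + $1,712.40 + $11,175.48 = $16,064.64
Monthly = $16,064.64 / 12 = $1,338.72
Cushion = 1 × $1,338.72 = $1,338.72
Surplus = $1,582.48 − $1,338.72 = $243.76

$243.76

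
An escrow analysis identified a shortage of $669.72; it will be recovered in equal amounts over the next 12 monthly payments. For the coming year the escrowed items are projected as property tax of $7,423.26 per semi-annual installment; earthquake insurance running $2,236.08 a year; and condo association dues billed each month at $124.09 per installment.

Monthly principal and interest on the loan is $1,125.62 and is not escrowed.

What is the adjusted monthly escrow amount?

Property tax: $7,423.26 × 2 = $14,846.52
Earthquake insurance: $2,236.08
Condo association dues: $124.09 × 12 = $1,489.08
Annual escrow total = $14,846.52 + $2,236.08 + $1,489.08 = $18,571.68
Monthly = $18,571.68 / 12 = $1,547.64
Shortage spread = $669.72 ÷ 12 = $55.81/mo
Adjusted monthly = $1,547.64 + $55.81 = $1,603.45

$1,603.45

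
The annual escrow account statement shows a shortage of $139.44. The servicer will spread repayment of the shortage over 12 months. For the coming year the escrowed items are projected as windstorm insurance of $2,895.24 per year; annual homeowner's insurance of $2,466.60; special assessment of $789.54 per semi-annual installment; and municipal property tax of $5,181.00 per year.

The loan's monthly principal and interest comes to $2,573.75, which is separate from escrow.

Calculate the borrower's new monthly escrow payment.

$1,021.78

Windstorm insurance: $2,895.24/yr
Homeowner's insurance: $2,466.60/yr
Special assessment: $789.54 × 2 = $1,579.08/yr
Municipal property tax: $5,181.00/yr
Yearly total = $2,895.24 + $2,466.60 + $1,579.08 + $5,181.00 = $12,121.92
Monthly escrow = $12,121.92 / 12 = $1,010.16
Monthly shortage recovery: $139.44 ÷ 12 = $11.62
Adjusted monthly = $1,010.16 + $11.62 = $1,021.78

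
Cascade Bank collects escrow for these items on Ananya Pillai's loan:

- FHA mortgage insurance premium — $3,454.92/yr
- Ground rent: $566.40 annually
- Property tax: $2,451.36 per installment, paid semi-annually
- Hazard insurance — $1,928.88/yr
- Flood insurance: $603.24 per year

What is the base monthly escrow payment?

$954.68

FHA mortgage insurance premium = $3,454.92
Ground rent = $566.40
Property tax = $2,451.36 × 2 = $4,902.72
Hazard insurance = $1,928.88
Flood insurance = $603.24
Total per year = $11,456.16
Monthly = $11,456.16 / 12 = $954.68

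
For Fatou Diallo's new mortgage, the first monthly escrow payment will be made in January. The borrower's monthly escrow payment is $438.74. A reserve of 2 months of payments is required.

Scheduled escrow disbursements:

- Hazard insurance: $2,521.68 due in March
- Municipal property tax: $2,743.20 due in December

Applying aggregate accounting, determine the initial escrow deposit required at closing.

Cushion = 2 × $438.74 = $877.48
Trial balance (start $0, +$438.74 each month, − disbursements):
  Jan: +$438.74 → $438.74
  Feb: +$438.74 → $877.48
  Mar: +$438.74 − $2,521.68 → -$1,205.46
  Apr: +$438.74 → -$766.72
  May: +$438.74 → -$327.98
  Jun: +$438.74 → $110.76
  Jul: +$438.74 → $549.50
  Aug: +$438.74 → $988.24
  Sep: +$438.74 → $1,426.98
  Oct: +$438.74 → $1,865.72
  Nov: +$438.74 → $2,304.46
  Dec: +$438.74 − $2,743.20 → $0.00
Lowest trial balance = -$1,205.46 (Mar)
Initial deposit = cushion − low point = $877.48 − (-$1,205.46) = $2,082.94

$2,082.94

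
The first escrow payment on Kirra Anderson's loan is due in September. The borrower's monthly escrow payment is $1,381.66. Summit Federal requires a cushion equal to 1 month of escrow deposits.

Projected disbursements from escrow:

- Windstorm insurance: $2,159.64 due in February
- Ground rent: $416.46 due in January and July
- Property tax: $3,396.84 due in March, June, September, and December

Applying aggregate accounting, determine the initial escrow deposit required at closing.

Cushion = 1 × $1,381.66 = $1,381.66
Trial balance (start $0, +$1,381.66 each month, − disbursements):
  Sep: +$1,381.66 − $3,396.84 → -$2,015.18
  Oct: +$1,381.66 → -$633.52
  Nov: +$1,381.66 → $748.14
  Dec: +$1,381.66 − $3,396.84 → -$1,267.04
  Jan: +$1,381.66 − $416.46 → -$301.84
  Feb: +$1,381.66 − $2,159.64 → -$1,079.82
  Mar: +$1,381.66 − $3,396.84 → -$3,095.00
  Apr: +$1,381.66 → -$1,713.34
  May: +$1,381.66 → -$331.68
  Jun: +$1,381.66 − $3,396.84 → -$2,346.86
  Jul: +$1,381.66 − $416.46 → -$1,381.66
  Aug: +$1,381.66 → $0.00
Lowest trial balance = -$3,095.00 (Mar)
Initial deposit = cushion − low point = $1,381.66 − (-$3,095.00) = $4,476.66

$4,476.66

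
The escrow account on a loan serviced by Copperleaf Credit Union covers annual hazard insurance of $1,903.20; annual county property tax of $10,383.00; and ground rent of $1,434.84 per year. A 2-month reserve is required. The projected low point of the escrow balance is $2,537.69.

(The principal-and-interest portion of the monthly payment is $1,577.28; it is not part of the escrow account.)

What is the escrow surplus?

$250.85

Hazard insurance: $1,903.20 annually
County property tax: $10,383.00 annually
Ground rent: $1,434.84 annually
Annual escrow total = $1,903.20 + $10,383.00 + $1,434.84 = $13,721.04
Monthly escrow = $13,721.04 / 12 = $1,143.42
Required cushion = 2 × $1,143.42 = $2,286.84
Surplus = $2,537.69 − $2,286.84 = $250.85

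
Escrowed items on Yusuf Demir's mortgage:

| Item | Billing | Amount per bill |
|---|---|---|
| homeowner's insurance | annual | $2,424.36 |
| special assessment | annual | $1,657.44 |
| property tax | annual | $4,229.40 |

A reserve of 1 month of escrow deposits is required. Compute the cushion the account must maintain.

$692.60

Homeowner's insurance: $2,424.36/yr
Special assessment: $1,657.44/yr
Property tax: $4,229.40/yr
Total annual escrow = $2,424.36 + $1,657.44 + $4,229.40 = $8,311.20
Monthly = $8,311.20 ÷ 12 = $692.60
Reserve = 1 × $692.60 = $692.60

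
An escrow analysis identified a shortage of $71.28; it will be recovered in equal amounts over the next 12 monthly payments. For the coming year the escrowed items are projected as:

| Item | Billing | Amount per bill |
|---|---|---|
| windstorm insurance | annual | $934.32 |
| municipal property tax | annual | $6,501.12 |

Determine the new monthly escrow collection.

$625.56

Windstorm insurance = $934.32 annually
Municipal property tax = $6,501.12 annually
Combined annual = $934.32 + $6,501.12 = $7,435.44
Monthly = $7,435.44 ÷ 12 = $619.62
Shortage per month = $71.28 ÷ 12 = $5.94
New monthly escrow = $619.62 + $5.94 = $625.56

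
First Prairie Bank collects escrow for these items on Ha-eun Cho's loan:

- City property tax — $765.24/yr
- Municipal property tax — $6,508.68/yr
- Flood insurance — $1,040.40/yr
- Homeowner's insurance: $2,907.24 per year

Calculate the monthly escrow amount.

City property tax — $765.24 annually
Municipal property tax — $6,508.68 annually
Flood insurance — $1,040.40 annually
Homeowner's insurance — $2,907.24 annually
Total annual escrow = $765.24 + $6,508.68 + $1,040.40 + $2,907.24 = $11,221.56
Per month = $11,221.56 / 12 = $935.13

$935.13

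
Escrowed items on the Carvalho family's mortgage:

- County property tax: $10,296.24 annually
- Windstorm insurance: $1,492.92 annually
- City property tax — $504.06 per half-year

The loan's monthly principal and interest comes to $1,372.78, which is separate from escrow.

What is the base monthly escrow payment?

County property tax: $10,296.24
Windstorm insurance: $1,492.92
City property tax: $504.06 × 2 = $1,008.12
Total per year = $10,296.24 + $1,492.92 + $1,008.12 = $12,797.28
Per month = $12,797.28 / 12 = $1,066.44

$1,066.44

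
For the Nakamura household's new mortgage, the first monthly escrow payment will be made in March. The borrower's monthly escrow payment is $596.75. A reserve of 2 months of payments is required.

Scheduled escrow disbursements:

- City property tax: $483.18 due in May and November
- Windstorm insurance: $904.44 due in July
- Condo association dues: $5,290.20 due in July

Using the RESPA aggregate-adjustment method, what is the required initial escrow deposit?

$4,887.57

Cushion = 2 × $596.75 = $1,193.50
Trial balance (start $0, +$596.75 each month, − disbursements):
  Mar: +$596.75 → $596.75
  Apr: +$596.75 → $1,193.50
  May: +$596.75 − $483.18 → $1,307.07
  Jun: +$596.75 → $1,903.82
  Jul: +$596.75 − $6,194.64 → -$3,694.07
  Aug: +$596.75 → -$3,097.32
  Sep: +$596.75 → -$2,500.57
  Oct: +$596.75 → -$1,903.82
  Nov: +$596.75 − $483.18 → -$1,790.25
  Dec: +$596.75 → -$1,193.50
  Jan: +$596.75 → -$596.75
  Feb: +$596.75 → $0.00
Lowest trial balance = -$3,694.07 (Jul)
Initial deposit = cushion − low point = $1,193.50 − (-$3,694.07) = $4,887.57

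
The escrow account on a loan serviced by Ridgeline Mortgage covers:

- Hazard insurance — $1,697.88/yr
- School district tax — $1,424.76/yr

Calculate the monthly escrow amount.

$260.22

Hazard insurance — $1,697.88
School district tax — $1,424.76
Total per year = $3,122.64
Monthly escrow = $3,122.64 ÷ 12 = $260.22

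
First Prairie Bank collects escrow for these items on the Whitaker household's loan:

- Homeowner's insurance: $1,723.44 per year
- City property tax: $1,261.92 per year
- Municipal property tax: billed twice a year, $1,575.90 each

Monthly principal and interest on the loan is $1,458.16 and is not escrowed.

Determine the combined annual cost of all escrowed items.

$6,137.16

Homeowner's insurance: $1,723.44/yr
City property tax: $1,261.92/yr
Municipal property tax: $1,575.90 × 2 = $3,151.80/yr
Annual escrow total = $1,723.44 + $1,261.92 + $3,151.80 = $6,137.16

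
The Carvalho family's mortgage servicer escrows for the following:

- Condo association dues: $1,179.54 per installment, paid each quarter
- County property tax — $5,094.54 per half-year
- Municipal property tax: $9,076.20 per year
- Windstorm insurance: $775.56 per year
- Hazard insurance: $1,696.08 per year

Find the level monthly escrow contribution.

Condo association dues — $1,179.54 × 4 = $4,718.16 per year
County property tax — $5,094.54 × 2 = $10,189.08 per year
Municipal property tax — $9,076.20 per year
Windstorm insurance — $775.56 per year
Hazard insurance — $1,696.08 per year
Annual escrow total = $4,718.16 + $10,189.08 + $9,076.20 + $775.56 + $1,696.08 = $26,455.08
Monthly escrow = $26,455.08 ÷ 12 = $2,204.59

$2,204.59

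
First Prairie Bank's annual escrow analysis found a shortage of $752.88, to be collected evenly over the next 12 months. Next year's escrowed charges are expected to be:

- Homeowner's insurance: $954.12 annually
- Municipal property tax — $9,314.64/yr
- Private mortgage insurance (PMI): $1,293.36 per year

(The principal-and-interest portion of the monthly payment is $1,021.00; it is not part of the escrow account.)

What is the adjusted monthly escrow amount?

Homeowner's insurance = $954.12/yr
Municipal property tax = $9,314.64/yr
Private mortgage insurance (PMI) = $1,293.36/yr
Total per year = $11,562.12
Per month = $11,562.12 ÷ 12 = $963.51
Monthly shortage recovery: $752.88 ÷ 12 = $62.74
New monthly escrow = $963.51 + $62.74 = $1,026.25

$1,026.25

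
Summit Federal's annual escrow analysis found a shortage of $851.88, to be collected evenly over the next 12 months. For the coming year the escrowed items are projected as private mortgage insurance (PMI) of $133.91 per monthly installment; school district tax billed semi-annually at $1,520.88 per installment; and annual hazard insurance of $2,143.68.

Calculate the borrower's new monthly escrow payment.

$637.02

Private mortgage insurance (PMI): $133.91 × 12 = $1,606.92 annually
School district tax: $1,520.88 × 2 = $3,041.76 annually
Hazard insurance: $2,143.68 annually
Yearly total = $1,606.92 + $3,041.76 + $2,143.68 = $6,792.36
Monthly escrow = $6,792.36 ÷ 12 = $566.03
Shortage spread = $851.88 / 12 = $70.99/mo
New monthly escrow = $566.03 + $70.99 = $637.02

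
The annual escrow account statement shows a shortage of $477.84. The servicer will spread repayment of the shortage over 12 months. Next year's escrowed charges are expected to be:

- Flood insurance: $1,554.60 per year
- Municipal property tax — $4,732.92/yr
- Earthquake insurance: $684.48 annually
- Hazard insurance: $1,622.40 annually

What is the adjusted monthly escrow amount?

$756.02

Flood insurance = $1,554.60
Municipal property tax = $4,732.92
Earthquake insurance = $684.48
Hazard insurance = $1,622.40
Annual escrow total = $1,554.60 + $4,732.92 + $684.48 + $1,622.40 = $8,594.40
Monthly escrow = $8,594.40 ÷ 12 = $716.20
Monthly shortage recovery: $477.84 / 12 = $39.82
New monthly escrow = $716.20 + $39.82 = $756.02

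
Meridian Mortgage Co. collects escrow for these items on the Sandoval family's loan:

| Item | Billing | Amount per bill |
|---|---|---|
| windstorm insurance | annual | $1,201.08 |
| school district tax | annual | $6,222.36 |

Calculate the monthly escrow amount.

Windstorm insurance — $1,201.08 per year
School district tax — $6,222.36 per year
Annual escrow total = $7,423.44
Per month = $7,423.44 / 12 = $618.62

$618.62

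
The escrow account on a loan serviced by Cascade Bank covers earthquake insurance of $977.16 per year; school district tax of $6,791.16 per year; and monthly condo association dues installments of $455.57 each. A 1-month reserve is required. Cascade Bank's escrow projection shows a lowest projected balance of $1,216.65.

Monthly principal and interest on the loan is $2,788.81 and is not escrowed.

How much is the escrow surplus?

Earthquake insurance: $977.16 per year
School district tax: $6,791.16 per year
Condo association dues: $455.57 × 12 = $5,466.84 per year
Combined annual = $13,235.16
Monthly escrow = $13,235.16 / 12 = $1,102.93
Required reserve = 1 × $1,102.93 = $1,102.93
Excess over cushion: $1,216.65 − $1,102.93 = $113.72

$113.72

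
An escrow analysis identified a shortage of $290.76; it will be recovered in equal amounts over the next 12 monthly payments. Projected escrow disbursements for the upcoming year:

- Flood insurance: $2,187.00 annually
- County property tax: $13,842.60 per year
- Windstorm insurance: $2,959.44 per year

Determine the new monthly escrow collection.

Flood insurance = $2,187.00 annually
County property tax = $13,842.60 annually
Windstorm insurance = $2,959.44 annually
Total per year = $18,989.04
Base monthly escrow = $18,989.04 ÷ 12 = $1,582.42
Shortage spread = $290.76 ÷ 12 = $24.23/mo
New monthly escrow = $1,582.42 + $24.23 = $1,606.65

$1,606.65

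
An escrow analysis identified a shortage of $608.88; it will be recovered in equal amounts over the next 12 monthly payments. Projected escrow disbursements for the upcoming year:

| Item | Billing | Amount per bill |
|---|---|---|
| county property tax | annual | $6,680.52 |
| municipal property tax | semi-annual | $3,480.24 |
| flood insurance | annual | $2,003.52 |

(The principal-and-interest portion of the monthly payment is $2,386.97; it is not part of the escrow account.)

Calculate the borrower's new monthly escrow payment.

County property tax: $6,680.52/yr
Municipal property tax: $3,480.24 × 2 = $6,960.48/yr
Flood insurance: $2,003.52/yr
Yearly total = $6,680.52 + $6,960.48 + $2,003.52 = $15,644.52
Base monthly escrow = $15,644.52 / 12 = $1,303.71
Shortage per month = $608.88 / 12 = $50.74
New monthly escrow = $1,303.71 + $50.74 = $1,354.45

$1,354.45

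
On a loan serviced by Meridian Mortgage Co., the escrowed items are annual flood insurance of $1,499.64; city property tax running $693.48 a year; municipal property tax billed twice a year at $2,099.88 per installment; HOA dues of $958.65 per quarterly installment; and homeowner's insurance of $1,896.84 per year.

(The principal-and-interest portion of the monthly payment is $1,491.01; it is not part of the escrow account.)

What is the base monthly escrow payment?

$1,010.36

Flood insurance = $1,499.64/yr
City property tax = $693.48/yr
Municipal property tax = $2,099.88 × 2 = $4,199.76/yr
HOA dues = $958.65 × 4 = $3,834.60/yr
Homeowner's insurance = $1,896.84/yr
Combined annual = $1,499.64 + $693.48 + $4,199.76 + $3,834.60 + $1,896.84 = $12,124.32
Per month = $12,124.32 ÷ 12 = $1,010.36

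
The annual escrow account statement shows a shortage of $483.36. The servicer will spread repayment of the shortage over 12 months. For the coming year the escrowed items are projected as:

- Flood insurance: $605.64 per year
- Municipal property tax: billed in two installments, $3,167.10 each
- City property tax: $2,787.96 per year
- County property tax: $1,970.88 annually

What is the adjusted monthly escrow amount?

Flood insurance — $605.64 annually
Municipal property tax — $3,167.10 × 2 = $6,334.20 annually
City property tax — $2,787.96 annually
County property tax — $1,970.88 annually
Yearly total = $605.64 + $6,334.20 + $2,787.96 + $1,970.88 = $11,698.68
Base monthly escrow = $11,698.68 / 12 = $974.89
Shortage spread = $483.36 ÷ 12 = $40.28/mo
New monthly escrow = $974.89 + $40.28 = $1,015.17

$1,015.17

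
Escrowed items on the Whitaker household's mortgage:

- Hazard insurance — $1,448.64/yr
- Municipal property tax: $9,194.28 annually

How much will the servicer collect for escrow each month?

Hazard insurance = $1,448.64/yr
Municipal property tax = $9,194.28/yr
Total per year = $1,448.64 + $9,194.28 = $10,642.92
Base monthly escrow = $10,642.92 ÷ 12 = $886.91

$886.91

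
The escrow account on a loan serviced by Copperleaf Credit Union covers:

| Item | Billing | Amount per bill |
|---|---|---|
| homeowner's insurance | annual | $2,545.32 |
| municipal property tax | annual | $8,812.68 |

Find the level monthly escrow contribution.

Homeowner's insurance: $2,545.32 per year
Municipal property tax: $8,812.68 per year
Annual escrow total = $2,545.32 + $8,812.68 = $11,358.00
Monthly escrow = $11,358.00 / 12 = $946.50

$946.50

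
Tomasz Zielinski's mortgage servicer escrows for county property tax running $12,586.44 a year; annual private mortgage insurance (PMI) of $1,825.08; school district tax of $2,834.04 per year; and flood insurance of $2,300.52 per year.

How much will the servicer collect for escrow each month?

County property tax — $12,586.44 per year
Private mortgage insurance (PMI) — $1,825.08 per year
School district tax — $2,834.04 per year
Flood insurance — $2,300.52 per year
Combined annual = $12,586.44 + $1,825.08 + $2,834.04 + $2,300.52 = $19,546.08
Base monthly escrow = $19,546.08 / 12 = $1,628.84

$1,628.84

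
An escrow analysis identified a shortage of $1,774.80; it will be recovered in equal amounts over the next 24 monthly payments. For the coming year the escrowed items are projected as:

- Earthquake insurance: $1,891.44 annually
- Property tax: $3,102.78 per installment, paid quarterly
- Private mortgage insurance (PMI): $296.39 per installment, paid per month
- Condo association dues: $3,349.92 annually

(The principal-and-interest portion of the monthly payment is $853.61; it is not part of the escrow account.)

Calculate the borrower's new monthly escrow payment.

Earthquake insurance — $1,891.44 per year
Property tax — $3,102.78 × 4 = $12,411.12 per year
Private mortgage insurance (PMI) — $296.39 × 12 = $3,556.68 per year
Condo association dues — $3,349.92 per year
Total per year = $1,891.44 + $12,411.12 + $3,556.68 + $3,349.92 = $21,209.16
Base monthly escrow = $21,209.16 / 12 = $1,767.43
Monthly shortage recovery: $1,774.80 ÷ 24 = $73.95
New monthly escrow = $1,767.43 + $73.95 = $1,841.38

$1,841.38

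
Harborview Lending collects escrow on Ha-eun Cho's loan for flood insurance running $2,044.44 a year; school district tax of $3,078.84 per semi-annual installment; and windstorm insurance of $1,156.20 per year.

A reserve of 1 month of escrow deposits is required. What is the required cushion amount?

$779.86

Flood insurance — $2,044.44
School district tax — $3,078.84 × 2 = $6,157.68
Windstorm insurance — $1,156.20
Combined annual = $2,044.44 + $6,157.68 + $1,156.20 = $9,358.32
Per month = $9,358.32 / 12 = $779.86
Reserve = 1 × $779.86 = $779.86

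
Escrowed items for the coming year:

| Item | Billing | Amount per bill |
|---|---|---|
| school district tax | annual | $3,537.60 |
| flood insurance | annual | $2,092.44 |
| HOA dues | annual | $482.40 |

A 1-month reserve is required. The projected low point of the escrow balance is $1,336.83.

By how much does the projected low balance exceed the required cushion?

$827.46

School district tax: $3,537.60/yr
Flood insurance: $2,092.44/yr
HOA dues: $482.40/yr
Combined annual = $3,537.60 + $2,092.44 + $482.40 = $6,112.44
Per month = $6,112.44 ÷ 12 = $509.37
Cushion = 1 × $509.37 = $509.37
Surplus = $1,336.83 − $509.37 = $827.46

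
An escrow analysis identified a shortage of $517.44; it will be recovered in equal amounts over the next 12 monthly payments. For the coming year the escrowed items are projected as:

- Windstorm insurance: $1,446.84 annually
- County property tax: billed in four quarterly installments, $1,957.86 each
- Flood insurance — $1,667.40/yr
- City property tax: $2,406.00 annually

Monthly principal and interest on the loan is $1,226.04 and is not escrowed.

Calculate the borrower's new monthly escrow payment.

Windstorm insurance = $1,446.84/yr
County property tax = $1,957.86 × 4 = $7,831.44/yr
Flood insurance = $1,667.40/yr
City property tax = $2,406.00/yr
Combined annual = $13,351.68
Per month = $13,351.68 ÷ 12 = $1,112.64
Monthly shortage recovery: $517.44 ÷ 12 = $43.12
New monthly escrow = $1,112.64 + $43.12 = $1,155.76

$1,155.76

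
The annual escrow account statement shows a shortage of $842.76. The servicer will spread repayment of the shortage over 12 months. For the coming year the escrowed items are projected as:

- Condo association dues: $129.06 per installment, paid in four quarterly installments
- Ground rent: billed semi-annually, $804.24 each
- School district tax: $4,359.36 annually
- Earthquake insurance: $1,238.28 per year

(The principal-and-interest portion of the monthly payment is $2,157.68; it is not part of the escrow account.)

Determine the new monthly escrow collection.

$713.76

Condo association dues — $129.06 × 4 = $516.24/yr
Ground rent — $804.24 × 2 = $1,608.48/yr
School district tax — $4,359.36/yr
Earthquake insurance — $1,238.28/yr
Yearly total = $7,722.36
Per month = $7,722.36 ÷ 12 = $643.53
Monthly shortage recovery: $842.76 / 12 = $70.23
New monthly escrow = $643.53 + $70.23 = $713.76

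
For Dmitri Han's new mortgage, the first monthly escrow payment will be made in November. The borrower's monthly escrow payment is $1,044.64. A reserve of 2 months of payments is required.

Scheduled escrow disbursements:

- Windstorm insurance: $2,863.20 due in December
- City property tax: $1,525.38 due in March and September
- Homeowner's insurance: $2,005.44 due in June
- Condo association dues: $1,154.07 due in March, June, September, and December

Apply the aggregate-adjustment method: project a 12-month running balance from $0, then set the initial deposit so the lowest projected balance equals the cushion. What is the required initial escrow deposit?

Cushion = 2 × $1,044.64 = $2,089.28
Trial balance (start $0, +$1,044.64 each month, − disbursements):
  Nov: +$1,044.64 → $1,044.64
  Dec: +$1,044.64 − $4,017.27 → -$1,927.99
  Jan: +$1,044.64 → -$883.35
  Feb: +$1,044.64 → $161.29
  Mar: +$1,044.64 − $2,679.45 → -$1,473.52
  Apr: +$1,044.64 → -$428.88
  May: +$1,044.64 → $615.76
  Jun: +$1,044.64 − $3,159.51 → -$1,499.11
  Jul: +$1,044.64 → -$454.47
  Aug: +$1,044.64 → $590.17
  Sep: +$1,044.64 − $2,679.45 → -$1,044.64
  Oct: +$1,044.64 → $0.00
Lowest trial balance = -$1,927.99 (Dec)
Initial deposit = cushion − low point = $2,089.28 − (-$1,927.99) = $4,017.27

$4,017.27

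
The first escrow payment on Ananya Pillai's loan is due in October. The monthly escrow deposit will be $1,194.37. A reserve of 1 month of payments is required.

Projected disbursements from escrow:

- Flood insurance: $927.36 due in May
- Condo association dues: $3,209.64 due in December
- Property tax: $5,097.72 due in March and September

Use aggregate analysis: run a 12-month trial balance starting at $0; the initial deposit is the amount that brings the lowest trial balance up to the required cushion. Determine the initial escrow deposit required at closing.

Cushion = 1 × $1,194.37 = $1,194.37
Trial balance (start $0, +$1,194.37 each month, − disbursements):
  Oct: +$1,194.37 → $1,194.37
  Nov: +$1,194.37 → $2,388.74
  Dec: +$1,194.37 − $3,209.64 → $373.47
  Jan: +$1,194.37 → $1,567.84
  Feb: +$1,194.37 → $2,762.21
  Mar: +$1,194.37 − $5,097.72 → -$1,141.14
  Apr: +$1,194.37 → $53.23
  May: +$1,194.37 − $927.36 → $320.24
  Jun: +$1,194.37 → $1,514.61
  Jul: +$1,194.37 → $2,708.98
  Aug: +$1,194.37 → $3,903.35
  Sep: +$1,194.37 − $5,097.72 → $0.00
Lowest trial balance = -$1,141.14 (Mar)
Initial deposit = cushion − low point = $1,194.37 − (-$1,141.14) = $2,335.51

$2,335.51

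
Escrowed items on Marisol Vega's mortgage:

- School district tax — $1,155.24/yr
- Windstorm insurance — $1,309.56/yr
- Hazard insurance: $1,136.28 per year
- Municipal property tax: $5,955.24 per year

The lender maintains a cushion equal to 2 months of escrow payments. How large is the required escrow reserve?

$1,592.72

School district tax: $1,155.24 annually
Windstorm insurance: $1,309.56 annually
Hazard insurance: $1,136.28 annually
Municipal property tax: $5,955.24 annually
Total annual escrow = $1,155.24 + $1,309.56 + $1,136.28 + $5,955.24 = $9,556.32
Monthly escrow = $9,556.32 / 12 = $796.36
Reserve = 2 × $796.36 = $1,592.72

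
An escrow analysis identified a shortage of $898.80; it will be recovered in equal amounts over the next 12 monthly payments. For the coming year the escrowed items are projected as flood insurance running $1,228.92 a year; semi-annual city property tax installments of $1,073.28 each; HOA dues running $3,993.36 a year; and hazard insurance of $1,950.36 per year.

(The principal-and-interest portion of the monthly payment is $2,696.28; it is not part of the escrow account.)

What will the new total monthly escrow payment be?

$851.50

Flood insurance: $1,228.92/yr
City property tax: $1,073.28 × 2 = $2,146.56/yr
HOA dues: $3,993.36/yr
Hazard insurance: $1,950.36/yr
Annual escrow total = $1,228.92 + $2,146.56 + $3,993.36 + $1,950.36 = $9,319.20
Monthly escrow = $9,319.20 / 12 = $776.60
Monthly shortage recovery: $898.80 ÷ 12 = $74.90
New monthly escrow = $776.60 + $74.90 = $851.50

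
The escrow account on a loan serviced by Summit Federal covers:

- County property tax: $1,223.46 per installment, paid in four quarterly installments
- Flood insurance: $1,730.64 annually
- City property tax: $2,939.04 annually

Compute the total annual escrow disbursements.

County property tax — $1,223.46 × 4 = $4,893.84 per year
Flood insurance — $1,730.64 per year
City property tax — $2,939.04 per year
Total annual escrow = $4,893.84 + $1,730.64 + $2,939.04 = $9,563.52

$9,563.52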